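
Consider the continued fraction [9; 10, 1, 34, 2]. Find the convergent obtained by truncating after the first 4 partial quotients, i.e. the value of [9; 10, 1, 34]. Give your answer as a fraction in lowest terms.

a_0 = 9: 9/1
a_1 = 10: 91/10
a_2 = 1: 100/11
a_3 = 34: 3491/384

3491/384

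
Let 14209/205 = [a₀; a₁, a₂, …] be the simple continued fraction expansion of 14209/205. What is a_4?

12

Run the Euclidean algorithm, recording each quotient:
14209 = 69·205 + 64, so a_0 = 69
205 = 3·64 + 13, so a_1 = 3
64 = 4·13 + 12, so a_2 = 4
13 = 1·12 + 1, so a_3 = 1
12 = 12·1 + 0, so a_4 = 12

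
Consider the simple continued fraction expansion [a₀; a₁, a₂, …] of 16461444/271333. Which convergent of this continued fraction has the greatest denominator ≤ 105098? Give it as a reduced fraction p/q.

List convergents until the denominator exceeds the bound:
a_0 = 60: 60/1  (≤ bound)
a_1 = 1: 61/1  (≤ bound)
a_2 = 2: 182/3  (≤ bound)
a_3 = 52: 9525/157  (≤ bound)
a_4 = 14: 133532/2201  (≤ bound)
a_5 = 1: 143057/2358  (≤ bound)
a_6 = 3: 562703/9275  (≤ bound)
a_7 = 29: 16461444/271333  (> 105098, stop)

562703/9275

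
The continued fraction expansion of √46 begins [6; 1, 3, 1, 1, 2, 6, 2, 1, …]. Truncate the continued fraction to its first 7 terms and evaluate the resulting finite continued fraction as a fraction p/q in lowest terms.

Start with 6.
2 + 1/(6/1) = 2 + 1/6 = 13/6
1 + 1/(13/6) = 1 + 6/13 = 19/13
1 + 1/(19/13) = 1 + 13/19 = 32/19
3 + 1/(32/19) = 3 + 19/32 = 115/32
1 + 1/(115/32) = 1 + 32/115 = 147/115
6 + 1/(147/115) = 6 + 115/147 = 997/147

997/147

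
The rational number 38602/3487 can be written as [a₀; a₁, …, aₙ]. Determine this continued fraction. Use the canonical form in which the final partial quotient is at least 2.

⌊38602/3487⌋ = 11, remainder 245
⌊3487/245⌋ = 14, remainder 57
⌊245/57⌋ = 4, remainder 17
⌊57/17⌋ = 3, remainder 6
⌊17/6⌋ = 2, remainder 5
⌊6/5⌋ = 1, remainder 1
⌊5/1⌋ = 5, remainder 0

[11; 14, 4, 3, 2, 1, 5]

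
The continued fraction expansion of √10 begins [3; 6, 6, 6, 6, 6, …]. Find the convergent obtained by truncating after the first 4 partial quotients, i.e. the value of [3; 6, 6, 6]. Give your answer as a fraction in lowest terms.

Start with 6.
6 + 1/(6/1) = 6 + 1/6 = 37/6
6 + 1/(37/6) = 6 + 6/37 = 228/37
3 + 1/(228/37) = 3 + 37/228 = 721/228

721/228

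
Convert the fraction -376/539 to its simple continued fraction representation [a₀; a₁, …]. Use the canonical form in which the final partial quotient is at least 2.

[-1; 3, 3, 3, 1, 5, 2]

⌊-376/539⌋ = -1, remainder 163
⌊539/163⌋ = 3, remainder 50
⌊163/50⌋ = 3, remainder 13
⌊50/13⌋ = 3, remainder 11
⌊13/11⌋ = 1, remainder 2
⌊11/2⌋ = 5, remainder 1
⌊2/1⌋ = 2, remainder 0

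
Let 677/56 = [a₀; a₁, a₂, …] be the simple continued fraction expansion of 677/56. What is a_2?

5

677 = 12·56 + 5, so a_0 = 12
56 = 11·5 + 1, so a_1 = 11
5 = 5·1 + 0, so a_2 = 5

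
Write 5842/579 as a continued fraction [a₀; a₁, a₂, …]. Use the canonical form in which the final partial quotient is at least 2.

[10; 11, 7, 2, 3]

5842 = 10·579 + 52, so a_0 = 10
579 = 11·52 + 7, so a_1 = 11
52 = 7·7 + 3, so a_2 = 7
7 = 2·3 + 1, so a_3 = 2
3 = 3·1 + 0, so a_4 = 3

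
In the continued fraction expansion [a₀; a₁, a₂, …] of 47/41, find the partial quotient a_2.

Repeatedly divide and take the remainder:
47 ÷ 41 → quotient 1, remainder 6
41 ÷ 6 → quotient 6, remainder 5
6 ÷ 5 → quotient 1, remainder 1

1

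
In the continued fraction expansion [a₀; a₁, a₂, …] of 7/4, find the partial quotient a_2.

3

Repeatedly divide and take the remainder:
7 ÷ 4 → quotient 1, remainder 3
4 ÷ 3 → quotient 1, remainder 1
3 ÷ 1 → quotient 3, remainder 0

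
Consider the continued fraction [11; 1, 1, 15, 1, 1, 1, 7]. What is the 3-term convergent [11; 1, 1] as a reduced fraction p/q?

23/2

Compute successive convergents:
a_0 = 11: 11/1
a_1 = 1: 12/1
a_2 = 1: 23/2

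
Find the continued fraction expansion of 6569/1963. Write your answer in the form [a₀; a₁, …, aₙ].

Run the Euclidean algorithm, recording each quotient:
6569 = 3·1963 + 680, so a_0 = 3
1963 = 2·680 + 603, so a_1 = 2
680 = 1·603 + 77, so a_2 = 1
603 = 7·77 + 64, so a_3 = 7
77 = 1·64 + 13, so a_4 = 1
64 = 4·13 + 12, so a_5 = 4
13 = 1·12 + 1, so a_6 = 1
12 = 12·1 + 0, so a_7 = 12

[3; 2, 1, 7, 1, 4, 1, 12]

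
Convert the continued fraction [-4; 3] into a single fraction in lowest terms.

Build up convergents one term at a time:
a_0 = -4: -4/1
a_1 = 3: -11/3

-11/3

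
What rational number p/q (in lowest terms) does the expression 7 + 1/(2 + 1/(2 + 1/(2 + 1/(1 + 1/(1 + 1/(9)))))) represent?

2061/278

Collapse the nested fraction from the inside out:
Start with 9.
1 + 1/(9/1) = 1 + 1/9 = 10/9
1 + 1/(10/9) = 1 + 9/10 = 19/10
2 + 1/(19/10) = 2 + 10/19 = 48/19
2 + 1/(48/19) = 2 + 19/48 = 115/48
2 + 1/(115/48) = 2 + 48/115 = 278/115
7 + 1/(278/115) = 7 + 115/278 = 2061/278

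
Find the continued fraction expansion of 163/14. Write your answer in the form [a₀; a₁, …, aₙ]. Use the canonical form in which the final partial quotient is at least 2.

Run the Euclidean algorithm, recording each quotient:
⌊163/14⌋ = 11, remainder 9
⌊14/9⌋ = 1, remainder 5
⌊9/5⌋ = 1, remainder 4
⌊5/4⌋ = 1, remainder 1
⌊4/1⌋ = 4, remainder 0

[11; 1, 1, 1, 4]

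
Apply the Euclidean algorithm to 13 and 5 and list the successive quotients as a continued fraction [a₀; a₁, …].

[2; 1, 1, 2]

13 ÷ 5 → quotient 2, remainder 3
5 ÷ 3 → quotient 1, remainder 2
3 ÷ 2 → quotient 1, remainder 1
2 ÷ 1 → quotient 2, remainder 0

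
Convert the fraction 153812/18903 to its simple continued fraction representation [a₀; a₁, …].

[8; 7, 3, 3, 2, 7, 15]

Repeatedly divide and take the remainder:
153812 ÷ 18903 → quotient 8, remainder 2588
18903 ÷ 2588 → quotient 7, remainder 787
2588 ÷ 787 → quotient 3, remainder 227
787 ÷ 227 → quotient 3, remainder 106
227 ÷ 106 → quotient 2, remainder 15
106 ÷ 15 → quotient 7, remainder 1
15 ÷ 1 → quotient 15, remainder 0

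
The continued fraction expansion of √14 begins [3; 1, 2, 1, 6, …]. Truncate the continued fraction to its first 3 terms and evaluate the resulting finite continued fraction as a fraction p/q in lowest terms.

11/3

Work from the innermost term outward:
Start with 2.
1 + 1/(2/1) = 1 + 1/2 = 3/2
3 + 1/(3/2) = 3 + 2/3 = 11/3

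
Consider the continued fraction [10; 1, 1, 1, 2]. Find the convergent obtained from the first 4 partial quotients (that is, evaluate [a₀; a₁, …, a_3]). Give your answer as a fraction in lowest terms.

Work from the innermost term outward:
Start with 1.
1 + 1/(1/1) = 1 + 1/1 = 2/1
1 + 1/(2/1) = 1 + 1/2 = 3/2
10 + 1/(3/2) = 10 + 2/3 = 32/3

32/3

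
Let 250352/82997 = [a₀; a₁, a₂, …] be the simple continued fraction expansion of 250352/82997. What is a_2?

1

250352 ÷ 82997 → quotient 3, remainder 1361
82997 ÷ 1361 → quotient 60, remainder 1337
1361 ÷ 1337 → quotient 1, remainder 24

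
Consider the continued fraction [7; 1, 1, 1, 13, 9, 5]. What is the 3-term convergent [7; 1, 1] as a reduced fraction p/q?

15/2

Start with 1.
1 + 1/(1/1) = 1 + 1/1 = 2/1
7 + 1/(2/1) = 7 + 1/2 = 15/2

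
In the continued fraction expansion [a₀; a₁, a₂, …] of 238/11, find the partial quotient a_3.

238 = 21·11 + 7, so a_0 = 21
11 = 1·7 + 4, so a_1 = 1
7 = 1·4 + 3, so a_2 = 1
4 = 1·3 + 1, so a_3 = 1

1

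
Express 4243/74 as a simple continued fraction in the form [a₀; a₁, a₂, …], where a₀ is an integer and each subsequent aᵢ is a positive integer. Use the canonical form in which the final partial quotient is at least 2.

Apply division with remainder until the remainder is 0:
⌊4243/74⌋ = 57, remainder 25
⌊74/25⌋ = 2, remainder 24
⌊25/24⌋ = 1, remainder 1
⌊24/1⌋ = 24, remainder 0

[57; 2, 1, 24]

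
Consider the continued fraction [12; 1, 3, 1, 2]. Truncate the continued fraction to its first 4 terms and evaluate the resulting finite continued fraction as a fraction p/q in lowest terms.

64/5

a_0 = 12: 12/1
a_1 = 1: 13/1
a_2 = 3: 51/4
a_3 = 1: 64/5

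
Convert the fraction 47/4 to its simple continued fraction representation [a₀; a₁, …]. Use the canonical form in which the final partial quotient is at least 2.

47 = 11·4 + 3, so a_0 = 11
4 = 1·3 + 1, so a_1 = 1
3 = 3·1 + 0, so a_2 = 3

[11; 1, 3]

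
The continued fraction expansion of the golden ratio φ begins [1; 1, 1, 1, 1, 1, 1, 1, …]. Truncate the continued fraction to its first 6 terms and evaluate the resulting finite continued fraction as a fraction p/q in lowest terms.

13/8

Build up convergents one term at a time:
a_0 = 1: 1/1
a_1 = 1: 2/1
a_2 = 1: 3/2
a_3 = 1: 5/3
a_4 = 1: 8/5
a_5 = 1: 13/8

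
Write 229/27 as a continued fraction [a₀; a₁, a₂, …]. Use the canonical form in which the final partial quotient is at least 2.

229 ÷ 27 → quotient 8, remainder 13
27 ÷ 13 → quotient 2, remainder 1
13 ÷ 1 → quotient 13, remainder 0

[8; 2, 13]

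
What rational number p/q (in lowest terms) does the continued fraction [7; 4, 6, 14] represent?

Collapse the nested fraction from the inside out:
Start with 14.
6 + 1/(14/1) = 6 + 1/14 = 85/14
4 + 1/(85/14) = 4 + 14/85 = 354/85
7 + 1/(354/85) = 7 + 85/354 = 2563/354

2563/354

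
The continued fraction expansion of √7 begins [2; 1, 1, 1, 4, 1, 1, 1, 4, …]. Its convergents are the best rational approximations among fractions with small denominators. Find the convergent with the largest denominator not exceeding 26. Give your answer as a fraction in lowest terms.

a_0 = 2: 2/1  (≤ bound)
a_1 = 1: 3/1  (≤ bound)
a_2 = 1: 5/2  (≤ bound)
a_3 = 1: 8/3  (≤ bound)
a_4 = 4: 37/14  (≤ bound)
a_5 = 1: 45/17  (≤ bound)
a_6 = 1: 82/31  (> 26, stop)

45/17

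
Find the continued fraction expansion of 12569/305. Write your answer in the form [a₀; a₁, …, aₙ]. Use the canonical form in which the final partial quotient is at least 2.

12569 ÷ 305 → quotient 41, remainder 64
305 ÷ 64 → quotient 4, remainder 49
64 ÷ 49 → quotient 1, remainder 15
49 ÷ 15 → quotient 3, remainder 4
15 ÷ 4 → quotient 3, remainder 3
4 ÷ 3 → quotient 1, remainder 1
3 ÷ 1 → quotient 3, remainder 0

[41; 4, 1, 3, 3, 1, 3]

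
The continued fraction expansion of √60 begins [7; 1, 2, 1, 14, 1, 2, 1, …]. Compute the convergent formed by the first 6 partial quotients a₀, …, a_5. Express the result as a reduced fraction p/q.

488/63

Start with 1.
14 + 1/(1/1) = 14 + 1/1 = 15/1
1 + 1/(15/1) = 1 + 1/15 = 16/15
2 + 1/(16/15) = 2 + 15/16 = 47/16
1 + 1/(47/16) = 1 + 16/47 = 63/47
7 + 1/(63/47) = 7 + 47/63 = 488/63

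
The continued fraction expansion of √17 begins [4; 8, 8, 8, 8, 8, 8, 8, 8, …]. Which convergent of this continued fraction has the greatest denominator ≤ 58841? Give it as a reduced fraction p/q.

List convergents until the denominator exceeds the bound:
a_0 = 4: 4/1  (≤ bound)
a_1 = 8: 33/8  (≤ bound)
a_2 = 8: 268/65  (≤ bound)
a_3 = 8: 2177/528  (≤ bound)
a_4 = 8: 17684/4289  (≤ bound)
a_5 = 8: 143649/34840  (≤ bound)
a_6 = 8: 1166876/283009  (> 58841, stop)

143649/34840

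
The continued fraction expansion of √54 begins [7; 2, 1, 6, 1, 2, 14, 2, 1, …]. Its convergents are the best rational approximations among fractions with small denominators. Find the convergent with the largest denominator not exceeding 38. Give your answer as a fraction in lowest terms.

a_0 = 7: 7/1  (≤ bound)
a_1 = 2: 15/2  (≤ bound)
a_2 = 1: 22/3  (≤ bound)
a_3 = 6: 147/20  (≤ bound)
a_4 = 1: 169/23  (≤ bound)
a_5 = 2: 485/66  (> 38, stop)

169/23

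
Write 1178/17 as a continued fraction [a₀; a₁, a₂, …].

[69; 3, 2, 2]

⌊1178/17⌋ = 69, remainder 5
⌊17/5⌋ = 3, remainder 2
⌊5/2⌋ = 2, remainder 1
⌊2/1⌋ = 2, remainder 0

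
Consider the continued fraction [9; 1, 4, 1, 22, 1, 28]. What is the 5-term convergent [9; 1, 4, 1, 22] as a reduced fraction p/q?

Collapse the nested fraction from the inside out:
Start with 22.
1 + 1/(22/1) = 1 + 1/22 = 23/22
4 + 1/(23/22) = 4 + 22/23 = 114/23
1 + 1/(114/23) = 1 + 23/114 = 137/114
9 + 1/(137/114) = 9 + 114/137 = 1347/137

1347/137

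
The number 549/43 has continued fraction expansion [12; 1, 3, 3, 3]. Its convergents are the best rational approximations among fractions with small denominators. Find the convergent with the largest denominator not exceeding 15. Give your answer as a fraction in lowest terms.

166/13

a_0 = 12: 12/1  (≤ bound)
a_1 = 1: 13/1  (≤ bound)
a_2 = 3: 51/4  (≤ bound)
a_3 = 3: 166/13  (≤ bound)
a_4 = 3: 549/43  (> 15, stop)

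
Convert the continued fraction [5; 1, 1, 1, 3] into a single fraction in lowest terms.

a_0 = 5: 5/1
a_1 = 1: 6/1
a_2 = 1: 11/2
a_3 = 1: 17/3
a_4 = 3: 62/11

62/11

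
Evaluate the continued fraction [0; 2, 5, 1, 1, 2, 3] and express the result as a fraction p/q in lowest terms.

a_0 = 0: 0/1
a_1 = 2: 1/2
a_2 = 5: 5/11
a_3 = 1: 6/13
a_4 = 1: 11/24
a_5 = 2: 28/61
a_6 = 3: 95/207

95/207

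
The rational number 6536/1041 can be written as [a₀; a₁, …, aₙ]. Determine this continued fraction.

[6; 3, 1, 1, 2, 3, 2, 7]

Apply division with remainder until the remainder is 0:
6536 = 6·1041 + 290, so a_0 = 6
1041 = 3·290 + 171, so a_1 = 3
290 = 1·171 + 119, so a_2 = 1
171 = 1·119 + 52, so a_3 = 1
119 = 2·52 + 15, so a_4 = 2
52 = 3·15 + 7, so a_5 = 3
15 = 2·7 + 1, so a_6 = 2
7 = 7·1 + 0, so a_7 = 7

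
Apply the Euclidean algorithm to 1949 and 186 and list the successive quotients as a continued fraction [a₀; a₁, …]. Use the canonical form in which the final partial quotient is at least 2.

[10; 2, 11, 8]

1949 ÷ 186 → quotient 10, remainder 89
186 ÷ 89 → quotient 2, remainder 8
89 ÷ 8 → quotient 11, remainder 1
8 ÷ 1 → quotient 8, remainder 0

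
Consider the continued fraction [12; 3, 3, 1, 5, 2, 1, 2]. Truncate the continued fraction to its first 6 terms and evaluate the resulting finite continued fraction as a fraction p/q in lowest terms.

2006/163

Work from the innermost term outward:
Start with 2.
5 + 1/(2/1) = 5 + 1/2 = 11/2
1 + 1/(11/2) = 1 + 2/11 = 13/11
3 + 1/(13/11) = 3 + 11/13 = 50/13
3 + 1/(50/13) = 3 + 13/50 = 163/50
12 + 1/(163/50) = 12 + 50/163 = 2006/163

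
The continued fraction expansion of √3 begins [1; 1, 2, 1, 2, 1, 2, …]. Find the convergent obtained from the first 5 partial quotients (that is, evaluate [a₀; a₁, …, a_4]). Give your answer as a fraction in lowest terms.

19/11

Starting at the tail and folding back:
Start with 2.
1 + 1/(2/1) = 1 + 1/2 = 3/2
2 + 1/(3/2) = 2 + 2/3 = 8/3
1 + 1/(8/3) = 1 + 3/8 = 11/8
1 + 1/(11/8) = 1 + 8/11 = 19/11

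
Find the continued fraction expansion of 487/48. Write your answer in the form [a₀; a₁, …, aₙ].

Apply division with remainder until the remainder is 0:
⌊487/48⌋ = 10, remainder 7
⌊48/7⌋ = 6, remainder 6
⌊7/6⌋ = 1, remainder 1
⌊6/1⌋ = 6, remainder 0

[10; 6, 1, 6]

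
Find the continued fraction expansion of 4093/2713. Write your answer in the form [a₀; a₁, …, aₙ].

Repeatedly divide and take the remainder:
⌊4093/2713⌋ = 1, remainder 1380
⌊2713/1380⌋ = 1, remainder 1333
⌊1380/1333⌋ = 1, remainder 47
⌊1333/47⌋ = 28, remainder 17
⌊47/17⌋ = 2, remainder 13
⌊17/13⌋ = 1, remainder 4
⌊13/4⌋ = 3, remainder 1
⌊4/1⌋ = 4, remainder 0

[1; 1, 1, 28, 2, 1, 3, 4]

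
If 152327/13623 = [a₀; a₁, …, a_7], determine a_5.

Apply division with remainder until the remainder is 0:
⌊152327/13623⌋ = 11, remainder 2474
⌊13623/2474⌋ = 5, remainder 1253
⌊2474/1253⌋ = 1, remainder 1221
⌊1253/1221⌋ = 1, remainder 32
⌊1221/32⌋ = 38, remainder 5
⌊32/5⌋ = 6, remainder 2

6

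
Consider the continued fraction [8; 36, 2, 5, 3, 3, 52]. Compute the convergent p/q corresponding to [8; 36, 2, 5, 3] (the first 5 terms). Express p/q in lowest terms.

10243/1276

Use the convergent recurrence hₖ = aₖ·hₖ₋₁ + hₖ₋₂ (and likewise for the denominators kₖ):
a_0 = 8: 8/1
a_1 = 36: 289/36
a_2 = 2: 586/73
a_3 = 5: 3219/401
a_4 = 3: 10243/1276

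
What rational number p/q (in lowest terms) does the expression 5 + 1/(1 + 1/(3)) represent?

23/4

Collapse the nested fraction from the inside out:
Start with 3.
1 + 1/(3/1) = 1 + 1/3 = 4/3
5 + 1/(4/3) = 5 + 3/4 = 23/4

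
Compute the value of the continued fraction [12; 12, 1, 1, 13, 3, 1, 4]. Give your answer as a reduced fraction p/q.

a_0 = 12: 12/1
a_1 = 12: 145/12
a_2 = 1: 157/13
a_3 = 1: 302/25
a_4 = 13: 4083/338
a_5 = 3: 12551/1039
a_6 = 1: 16634/1377
a_7 = 4: 79087/6547

79087/6547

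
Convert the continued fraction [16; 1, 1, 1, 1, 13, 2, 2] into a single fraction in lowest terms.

5811/350

Use the convergent recurrence hₖ = aₖ·hₖ₋₁ + hₖ₋₂ (and likewise for the denominators kₖ):
a_0 = 16: 16/1
a_1 = 1: 17/1
a_2 = 1: 33/2
a_3 = 1: 50/3
a_4 = 1: 83/5
a_5 = 13: 1129/68
a_6 = 2: 2341/141
a_7 = 2: 5811/350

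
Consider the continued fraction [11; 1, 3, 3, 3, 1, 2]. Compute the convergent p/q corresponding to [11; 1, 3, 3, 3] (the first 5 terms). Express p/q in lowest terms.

a_0 = 11: 11/1
a_1 = 1: 12/1
a_2 = 3: 47/4
a_3 = 3: 153/13
a_4 = 3: 506/43

506/43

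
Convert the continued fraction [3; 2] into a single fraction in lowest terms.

7/2

Work from the innermost term outward:
Start with 2.
3 + 1/(2/1) = 3 + 1/2 = 7/2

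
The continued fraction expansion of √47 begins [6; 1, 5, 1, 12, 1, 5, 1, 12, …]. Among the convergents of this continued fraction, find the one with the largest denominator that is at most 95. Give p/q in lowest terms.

List convergents until the denominator exceeds the bound:
a_0 = 6: 6/1  (≤ bound)
a_1 = 1: 7/1  (≤ bound)
a_2 = 5: 41/6  (≤ bound)
a_3 = 1: 48/7  (≤ bound)
a_4 = 12: 617/90  (≤ bound)
a_5 = 1: 665/97  (> 95, stop)

617/90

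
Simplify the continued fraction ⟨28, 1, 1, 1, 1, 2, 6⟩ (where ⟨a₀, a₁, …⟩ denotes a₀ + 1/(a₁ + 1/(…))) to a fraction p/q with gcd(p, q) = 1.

Work from the innermost term outward:
Start with 6.
2 + 1/(6/1) = 2 + 1/6 = 13/6
1 + 1/(13/6) = 1 + 6/13 = 19/13
1 + 1/(19/13) = 1 + 13/19 = 32/19
1 + 1/(32/19) = 1 + 19/32 = 51/32
1 + 1/(51/32) = 1 + 32/51 = 83/51
28 + 1/(83/51) = 28 + 51/83 = 2375/83

2375/83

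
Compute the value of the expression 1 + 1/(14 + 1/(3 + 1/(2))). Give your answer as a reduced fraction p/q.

Compute successive convergents:
a_0 = 1: 1/1
a_1 = 14: 15/14
a_2 = 3: 46/43
a_3 = 2: 107/100

107/100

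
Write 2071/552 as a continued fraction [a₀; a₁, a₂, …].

[3; 1, 3, 34, 4]

2071 = 3·552 + 415, so a_0 = 3
552 = 1·415 + 137, so a_1 = 1
415 = 3·137 + 4, so a_2 = 3
137 = 34·4 + 1, so a_3 = 34
4 = 4·1 + 0, so a_4 = 4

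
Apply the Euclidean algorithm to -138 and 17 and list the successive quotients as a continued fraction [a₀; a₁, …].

[-9; 1, 7, 2]

Apply division with remainder until the remainder is 0:
⌊-138/17⌋ = -9, remainder 15
⌊17/15⌋ = 1, remainder 2
⌊15/2⌋ = 7, remainder 1
⌊2/1⌋ = 2, remainder 0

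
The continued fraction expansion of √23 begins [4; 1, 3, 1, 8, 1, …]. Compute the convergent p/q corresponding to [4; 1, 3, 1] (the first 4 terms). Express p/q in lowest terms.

24/5

Starting at the tail and folding back:
Start with 1.
3 + 1/(1/1) = 3 + 1/1 = 4/1
1 + 1/(4/1) = 1 + 1/4 = 5/4
4 + 1/(5/4) = 4 + 4/5 = 24/5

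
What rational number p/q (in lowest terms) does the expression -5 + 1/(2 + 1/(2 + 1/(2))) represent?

a_0 = -5: -5/1
a_1 = 2: -9/2
a_2 = 2: -23/5
a_3 = 2: -55/12

-55/12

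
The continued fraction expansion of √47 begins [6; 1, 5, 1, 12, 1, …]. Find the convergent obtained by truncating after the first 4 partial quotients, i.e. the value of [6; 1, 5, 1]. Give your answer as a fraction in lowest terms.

48/7

Starting at the tail and folding back:
Start with 1.
5 + 1/(1/1) = 5 + 1/1 = 6/1
1 + 1/(6/1) = 1 + 1/6 = 7/6
6 + 1/(7/6) = 6 + 6/7 = 48/7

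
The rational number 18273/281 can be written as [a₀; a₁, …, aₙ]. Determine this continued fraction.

18273 ÷ 281 → quotient 65, remainder 8
281 ÷ 8 → quotient 35, remainder 1
8 ÷ 1 → quotient 8, remainder 0

[65; 35, 8]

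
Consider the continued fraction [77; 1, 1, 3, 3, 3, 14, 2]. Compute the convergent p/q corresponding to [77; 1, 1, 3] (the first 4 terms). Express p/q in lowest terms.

Start with 3.
1 + 1/(3/1) = 1 + 1/3 = 4/3
1 + 1/(4/3) = 1 + 3/4 = 7/4
77 + 1/(7/4) = 77 + 4/7 = 543/7

543/7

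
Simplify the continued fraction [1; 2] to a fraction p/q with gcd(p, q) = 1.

3/2

Work from the innermost term outward:
Start with 2.
1 + 1/(2/1) = 1 + 1/2 = 3/2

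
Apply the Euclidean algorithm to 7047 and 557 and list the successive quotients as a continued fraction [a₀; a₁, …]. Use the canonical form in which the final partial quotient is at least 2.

[12; 1, 1, 1, 6, 1, 3, 6]

⌊7047/557⌋ = 12, remainder 363
⌊557/363⌋ = 1, remainder 194
⌊363/194⌋ = 1, remainder 169
⌊194/169⌋ = 1, remainder 25
⌊169/25⌋ = 6, remainder 19
⌊25/19⌋ = 1, remainder 6
⌊19/6⌋ = 3, remainder 1
⌊6/1⌋ = 6, remainder 0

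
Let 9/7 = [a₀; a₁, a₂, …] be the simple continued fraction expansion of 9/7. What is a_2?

2

Repeatedly divide and take the remainder:
9 = 1·7 + 2, so a_0 = 1
7 = 3·2 + 1, so a_1 = 3
2 = 2·1 + 0, so a_2 = 2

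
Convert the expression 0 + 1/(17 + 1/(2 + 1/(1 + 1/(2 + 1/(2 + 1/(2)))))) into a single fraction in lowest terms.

Start with 2.
2 + 1/(2/1) = 2 + 1/2 = 5/2
2 + 1/(5/2) = 2 + 2/5 = 12/5
1 + 1/(12/5) = 1 + 5/12 = 17/12
2 + 1/(17/12) = 2 + 12/17 = 46/17
17 + 1/(46/17) = 17 + 17/46 = 799/46
0 + 1/(799/46) = 0 + 46/799 = 46/799

46/799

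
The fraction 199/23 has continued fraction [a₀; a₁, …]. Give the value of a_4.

199 ÷ 23 → quotient 8, remainder 15
23 ÷ 15 → quotient 1, remainder 8
15 ÷ 8 → quotient 1, remainder 7
8 ÷ 7 → quotient 1, remainder 1
7 ÷ 1 → quotient 7, remainder 0

7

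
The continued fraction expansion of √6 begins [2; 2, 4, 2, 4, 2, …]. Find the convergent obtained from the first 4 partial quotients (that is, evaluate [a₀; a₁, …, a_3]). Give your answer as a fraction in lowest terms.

a_0 = 2: 2/1
a_1 = 2: 5/2
a_2 = 4: 22/9
a_3 = 2: 49/20

49/20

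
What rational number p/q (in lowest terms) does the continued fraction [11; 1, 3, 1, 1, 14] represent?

1543/131

a_0 = 11: 11/1
a_1 = 1: 12/1
a_2 = 3: 47/4
a_3 = 1: 59/5
a_4 = 1: 106/9
a_5 = 14: 1543/131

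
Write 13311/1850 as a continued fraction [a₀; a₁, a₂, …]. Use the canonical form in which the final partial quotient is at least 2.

13311 = 7·1850 + 361, so a_0 = 7
1850 = 5·361 + 45, so a_1 = 5
361 = 8·45 + 1, so a_2 = 8
45 = 45·1 + 0, so a_3 = 45

[7; 5, 8, 45]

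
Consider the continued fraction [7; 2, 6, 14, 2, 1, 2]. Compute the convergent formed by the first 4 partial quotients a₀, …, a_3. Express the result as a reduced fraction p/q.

Build up convergents one term at a time:
a_0 = 7: 7/1
a_1 = 2: 15/2
a_2 = 6: 97/13
a_3 = 14: 1373/184

1373/184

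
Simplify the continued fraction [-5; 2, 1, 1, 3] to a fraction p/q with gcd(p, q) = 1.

Start with 3.
1 + 1/(3/1) = 1 + 1/3 = 4/3
1 + 1/(4/3) = 1 + 3/4 = 7/4
2 + 1/(7/4) = 2 + 4/7 = 18/7
-5 + 1/(18/7) = -5 + 7/18 = -83/18

-83/18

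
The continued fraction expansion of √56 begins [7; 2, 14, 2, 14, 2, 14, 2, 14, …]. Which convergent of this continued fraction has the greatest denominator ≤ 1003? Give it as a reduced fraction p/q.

List convergents until the denominator exceeds the bound:
a_0 = 7: 7/1  (≤ bound)
a_1 = 2: 15/2  (≤ bound)
a_2 = 14: 217/29  (≤ bound)
a_3 = 2: 449/60  (≤ bound)
a_4 = 14: 6503/869  (≤ bound)
a_5 = 2: 13455/1798  (> 1003, stop)

6503/869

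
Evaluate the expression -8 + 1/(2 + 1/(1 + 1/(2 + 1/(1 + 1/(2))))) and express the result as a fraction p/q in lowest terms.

a_0 = -8: -8/1
a_1 = 2: -15/2
a_2 = 1: -23/3
a_3 = 2: -61/8
a_4 = 1: -84/11
a_5 = 2: -229/30

-229/30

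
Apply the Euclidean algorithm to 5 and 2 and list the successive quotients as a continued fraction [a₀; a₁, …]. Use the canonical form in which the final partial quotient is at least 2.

Repeatedly divide and take the remainder:
5 = 2·2 + 1, so a_0 = 2
2 = 2·1 + 0, so a_1 = 2

[2; 2]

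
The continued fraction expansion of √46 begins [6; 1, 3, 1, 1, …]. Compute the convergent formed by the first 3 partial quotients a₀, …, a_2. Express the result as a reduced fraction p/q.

Collapse the nested fraction from the inside out:
Start with 3.
1 + 1/(3/1) = 1 + 1/3 = 4/3
6 + 1/(4/3) = 6 + 3/4 = 27/4

27/4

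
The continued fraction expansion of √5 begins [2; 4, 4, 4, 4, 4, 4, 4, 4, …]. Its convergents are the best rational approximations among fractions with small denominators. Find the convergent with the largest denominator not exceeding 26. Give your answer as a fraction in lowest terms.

List convergents until the denominator exceeds the bound:
a_0 = 2: 2/1  (≤ bound)
a_1 = 4: 9/4  (≤ bound)
a_2 = 4: 38/17  (≤ bound)
a_3 = 4: 161/72  (> 26, stop)

38/17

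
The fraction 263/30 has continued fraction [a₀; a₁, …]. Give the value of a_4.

Run the Euclidean algorithm, recording each quotient:
263 = 8·30 + 23, so a_0 = 8
30 = 1·23 + 7, so a_1 = 1
23 = 3·7 + 2, so a_2 = 3
7 = 3·2 + 1, so a_3 = 3
2 = 2·1 + 0, so a_4 = 2

2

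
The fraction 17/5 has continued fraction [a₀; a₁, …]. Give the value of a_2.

⌊17/5⌋ = 3, remainder 2
⌊5/2⌋ = 2, remainder 1
⌊2/1⌋ = 2, remainder 0

2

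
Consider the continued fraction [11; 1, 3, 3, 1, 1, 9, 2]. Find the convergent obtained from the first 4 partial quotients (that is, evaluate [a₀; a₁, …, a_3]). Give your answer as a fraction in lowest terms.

Build up convergents one term at a time:
a_0 = 11: 11/1
a_1 = 1: 12/1
a_2 = 3: 47/4
a_3 = 3: 153/13

153/13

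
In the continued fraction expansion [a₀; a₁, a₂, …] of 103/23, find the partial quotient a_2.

11

Run the Euclidean algorithm, recording each quotient:
103 = 4·23 + 11, so a_0 = 4
23 = 2·11 + 1, so a_1 = 2
11 = 11·1 + 0, so a_2 = 11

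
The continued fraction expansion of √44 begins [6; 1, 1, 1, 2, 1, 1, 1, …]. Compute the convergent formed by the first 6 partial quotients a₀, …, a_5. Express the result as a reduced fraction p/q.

73/11

Start with 1.
2 + 1/(1/1) = 2 + 1/1 = 3/1
1 + 1/(3/1) = 1 + 1/3 = 4/3
1 + 1/(4/3) = 1 + 3/4 = 7/4
1 + 1/(7/4) = 1 + 4/7 = 11/7
6 + 1/(11/7) = 6 + 7/11 = 73/11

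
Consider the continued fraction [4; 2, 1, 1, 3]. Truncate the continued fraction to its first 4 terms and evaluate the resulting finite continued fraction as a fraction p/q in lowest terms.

22/5

a_0 = 4: 4/1
a_1 = 2: 9/2
a_2 = 1: 13/3
a_3 = 1: 22/5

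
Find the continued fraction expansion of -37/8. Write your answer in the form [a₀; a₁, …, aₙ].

[-5; 2, 1, 2]

⌊-37/8⌋ = -5, remainder 3
⌊8/3⌋ = 2, remainder 2
⌊3/2⌋ = 1, remainder 1
⌊2/1⌋ = 2, remainder 0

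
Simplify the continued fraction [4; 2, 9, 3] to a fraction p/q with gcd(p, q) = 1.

Collapse the nested fraction from the inside out:
Start with 3.
9 + 1/(3/1) = 9 + 1/3 = 28/3
2 + 1/(28/3) = 2 + 3/28 = 59/28
4 + 1/(59/28) = 4 + 28/59 = 264/59

264/59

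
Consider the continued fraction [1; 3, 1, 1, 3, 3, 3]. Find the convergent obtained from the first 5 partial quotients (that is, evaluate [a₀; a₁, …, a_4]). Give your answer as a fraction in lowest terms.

Start with 3.
1 + 1/(3/1) = 1 + 1/3 = 4/3
1 + 1/(4/3) = 1 + 3/4 = 7/4
3 + 1/(7/4) = 3 + 4/7 = 25/7
1 + 1/(25/7) = 1 + 7/25 = 32/25

32/25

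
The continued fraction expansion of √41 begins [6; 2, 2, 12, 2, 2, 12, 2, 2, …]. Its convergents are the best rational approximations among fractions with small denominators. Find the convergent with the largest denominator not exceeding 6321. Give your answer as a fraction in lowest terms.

List convergents until the denominator exceeds the bound:
a_0 = 6: 6/1  (≤ bound)
a_1 = 2: 13/2  (≤ bound)
a_2 = 2: 32/5  (≤ bound)
a_3 = 12: 397/62  (≤ bound)
a_4 = 2: 826/129  (≤ bound)
a_5 = 2: 2049/320  (≤ bound)
a_6 = 12: 25414/3969  (≤ bound)
a_7 = 2: 52877/8258  (> 6321, stop)

25414/3969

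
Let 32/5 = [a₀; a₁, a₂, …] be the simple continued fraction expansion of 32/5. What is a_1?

2

Apply division with remainder until the remainder is 0:
⌊32/5⌋ = 6, remainder 2
⌊5/2⌋ = 2, remainder 1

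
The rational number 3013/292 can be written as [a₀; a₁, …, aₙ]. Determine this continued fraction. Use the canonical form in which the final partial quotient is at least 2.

⌊3013/292⌋ = 10, remainder 93
⌊292/93⌋ = 3, remainder 13
⌊93/13⌋ = 7, remainder 2
⌊13/2⌋ = 6, remainder 1
⌊2/1⌋ = 2, remainder 0

[10; 3, 7, 6, 2]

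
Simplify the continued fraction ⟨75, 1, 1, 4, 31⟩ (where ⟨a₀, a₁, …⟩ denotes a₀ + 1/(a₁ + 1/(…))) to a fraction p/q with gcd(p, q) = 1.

21231/281

Collapse the nested fraction from the inside out:
Start with 31.
4 + 1/(31/1) = 4 + 1/31 = 125/31
1 + 1/(125/31) = 1 + 31/125 = 156/125
1 + 1/(156/125) = 1 + 125/156 = 281/156
75 + 1/(281/156) = 75 + 156/281 = 21231/281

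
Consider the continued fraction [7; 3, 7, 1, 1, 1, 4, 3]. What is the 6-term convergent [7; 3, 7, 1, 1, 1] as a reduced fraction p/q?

527/72

a_0 = 7: 7/1
a_1 = 3: 22/3
a_2 = 7: 161/22
a_3 = 1: 183/25
a_4 = 1: 344/47
a_5 = 1: 527/72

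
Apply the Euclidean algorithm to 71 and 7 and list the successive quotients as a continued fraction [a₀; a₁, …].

[10; 7]

Repeatedly divide and take the remainder:
71 = 10·7 + 1, so a_0 = 10
7 = 7·1 + 0, so a_1 = 7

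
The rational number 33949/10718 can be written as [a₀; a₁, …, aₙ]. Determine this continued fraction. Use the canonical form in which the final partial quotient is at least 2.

Run the Euclidean algorithm, recording each quotient:
33949 ÷ 10718 → quotient 3, remainder 1795
10718 ÷ 1795 → quotient 5, remainder 1743
1795 ÷ 1743 → quotient 1, remainder 52
1743 ÷ 52 → quotient 33, remainder 27
52 ÷ 27 → quotient 1, remainder 25
27 ÷ 25 → quotient 1, remainder 2
25 ÷ 2 → quotient 12, remainder 1
2 ÷ 1 → quotient 2, remainder 0

[3; 5, 1, 33, 1, 1, 12, 2]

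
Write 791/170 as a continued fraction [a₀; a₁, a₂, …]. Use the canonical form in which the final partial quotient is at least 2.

[4; 1, 1, 1, 7, 2, 3]

⌊791/170⌋ = 4, remainder 111
⌊170/111⌋ = 1, remainder 59
⌊111/59⌋ = 1, remainder 52
⌊59/52⌋ = 1, remainder 7
⌊52/7⌋ = 7, remainder 3
⌊7/3⌋ = 2, remainder 1
⌊3/1⌋ = 3, remainder 0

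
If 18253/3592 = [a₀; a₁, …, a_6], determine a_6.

10

18253 ÷ 3592 → quotient 5, remainder 293
3592 ÷ 293 → quotient 12, remainder 76
293 ÷ 76 → quotient 3, remainder 65
76 ÷ 65 → quotient 1, remainder 11
65 ÷ 11 → quotient 5, remainder 10
11 ÷ 10 → quotient 1, remainder 1
10 ÷ 1 → quotient 10, remainder 0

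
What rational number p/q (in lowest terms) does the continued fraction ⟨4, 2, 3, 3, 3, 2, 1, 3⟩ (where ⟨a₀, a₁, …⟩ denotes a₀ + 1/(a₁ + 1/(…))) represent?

a_0 = 4: 4/1
a_1 = 2: 9/2
a_2 = 3: 31/7
a_3 = 3: 102/23
a_4 = 3: 337/76
a_5 = 2: 776/175
a_6 = 1: 1113/251
a_7 = 3: 4115/928

4115/928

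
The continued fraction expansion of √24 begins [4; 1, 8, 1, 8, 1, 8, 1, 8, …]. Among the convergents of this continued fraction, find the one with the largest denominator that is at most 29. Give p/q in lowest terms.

a_0 = 4: 4/1  (≤ bound)
a_1 = 1: 5/1  (≤ bound)
a_2 = 8: 44/9  (≤ bound)
a_3 = 1: 49/10  (≤ bound)
a_4 = 8: 436/89  (> 29, stop)

49/10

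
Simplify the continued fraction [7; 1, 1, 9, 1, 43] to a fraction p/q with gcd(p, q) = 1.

6937/922

Start with 43.
1 + 1/(43/1) = 1 + 1/43 = 44/43
9 + 1/(44/43) = 9 + 43/44 = 439/44
1 + 1/(439/44) = 1 + 44/439 = 483/439
1 + 1/(483/439) = 1 + 439/483 = 922/483
7 + 1/(922/483) = 7 + 483/922 = 6937/922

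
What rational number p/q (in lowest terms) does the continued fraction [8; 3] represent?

Work from the innermost term outward:
Start with 3.
8 + 1/(3/1) = 8 + 1/3 = 25/3

25/3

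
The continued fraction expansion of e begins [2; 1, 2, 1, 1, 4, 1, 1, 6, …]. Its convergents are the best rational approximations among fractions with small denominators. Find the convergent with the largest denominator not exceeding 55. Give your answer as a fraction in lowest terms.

106/39

a_0 = 2: 2/1  (≤ bound)
a_1 = 1: 3/1  (≤ bound)
a_2 = 2: 8/3  (≤ bound)
a_3 = 1: 11/4  (≤ bound)
a_4 = 1: 19/7  (≤ bound)
a_5 = 4: 87/32  (≤ bound)
a_6 = 1: 106/39  (≤ bound)
a_7 = 1: 193/71  (> 55, stop)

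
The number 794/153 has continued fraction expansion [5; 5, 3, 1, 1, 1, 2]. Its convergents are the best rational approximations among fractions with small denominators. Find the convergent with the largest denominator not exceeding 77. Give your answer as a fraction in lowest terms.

a_0 = 5: 5/1  (≤ bound)
a_1 = 5: 26/5  (≤ bound)
a_2 = 3: 83/16  (≤ bound)
a_3 = 1: 109/21  (≤ bound)
a_4 = 1: 192/37  (≤ bound)
a_5 = 1: 301/58  (≤ bound)
a_6 = 2: 794/153  (> 77, stop)

301/58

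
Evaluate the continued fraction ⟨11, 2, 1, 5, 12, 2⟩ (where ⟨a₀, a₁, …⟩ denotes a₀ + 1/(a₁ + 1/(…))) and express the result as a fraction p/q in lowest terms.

4893/431

Start with 2.
12 + 1/(2/1) = 12 + 1/2 = 25/2
5 + 1/(25/2) = 5 + 2/25 = 127/25
1 + 1/(127/25) = 1 + 25/127 = 152/127
2 + 1/(152/127) = 2 + 127/152 = 431/152
11 + 1/(431/152) = 11 + 152/431 = 4893/431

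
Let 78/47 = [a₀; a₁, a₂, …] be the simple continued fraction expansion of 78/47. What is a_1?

78 = 1·47 + 31, so a_0 = 1
47 = 1·31 + 16, so a_1 = 1

1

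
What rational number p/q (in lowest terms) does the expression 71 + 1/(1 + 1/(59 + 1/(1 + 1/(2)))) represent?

13101/182

Start with 2.
1 + 1/(2/1) = 1 + 1/2 = 3/2
59 + 1/(3/2) = 59 + 2/3 = 179/3
1 + 1/(179/3) = 1 + 3/179 = 182/179
71 + 1/(182/179) = 71 + 179/182 = 13101/182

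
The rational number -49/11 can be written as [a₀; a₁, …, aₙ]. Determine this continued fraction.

-49 = -5·11 + 6, so a_0 = -5
11 = 1·6 + 5, so a_1 = 1
6 = 1·5 + 1, so a_2 = 1
5 = 5·1 + 0, so a_3 = 5

[-5; 1, 1, 5]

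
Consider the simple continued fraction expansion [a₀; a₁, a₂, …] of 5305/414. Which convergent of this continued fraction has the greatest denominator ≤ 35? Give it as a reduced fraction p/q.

346/27

a_0 = 12: 12/1  (≤ bound)
a_1 = 1: 13/1  (≤ bound)
a_2 = 4: 64/5  (≤ bound)
a_3 = 2: 141/11  (≤ bound)
a_4 = 1: 205/16  (≤ bound)
a_5 = 1: 346/27  (≤ bound)
a_6 = 1: 551/43  (> 35, stop)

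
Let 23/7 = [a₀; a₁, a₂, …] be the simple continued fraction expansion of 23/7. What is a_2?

23 = 3·7 + 2, so a_0 = 3
7 = 3·2 + 1, so a_1 = 3
2 = 2·1 + 0, so a_2 = 2

2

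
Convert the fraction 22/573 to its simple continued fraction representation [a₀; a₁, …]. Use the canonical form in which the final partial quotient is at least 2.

[0; 26, 22]

Run the Euclidean algorithm, recording each quotient:
22 ÷ 573 → quotient 0, remainder 22
573 ÷ 22 → quotient 26, remainder 1
22 ÷ 1 → quotient 22, remainder 0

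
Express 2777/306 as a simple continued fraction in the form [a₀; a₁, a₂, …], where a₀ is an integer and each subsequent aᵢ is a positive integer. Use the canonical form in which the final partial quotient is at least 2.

[9; 13, 3, 3, 2]

2777 ÷ 306 → quotient 9, remainder 23
306 ÷ 23 → quotient 13, remainder 7
23 ÷ 7 → quotient 3, remainder 2
7 ÷ 2 → quotient 3, remainder 1
2 ÷ 1 → quotient 2, remainder 0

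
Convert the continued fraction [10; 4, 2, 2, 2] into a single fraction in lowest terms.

542/53

Start with 2.
2 + 1/(2/1) = 2 + 1/2 = 5/2
2 + 1/(5/2) = 2 + 2/5 = 12/5
4 + 1/(12/5) = 4 + 5/12 = 53/12
10 + 1/(53/12) = 10 + 12/53 = 542/53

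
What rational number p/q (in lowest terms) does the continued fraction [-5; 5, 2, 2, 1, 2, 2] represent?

Build up convergents one term at a time:
a_0 = -5: -5/1
a_1 = 5: -24/5
a_2 = 2: -53/11
a_3 = 2: -130/27
a_4 = 1: -183/38
a_5 = 2: -496/103
a_6 = 2: -1175/244

-1175/244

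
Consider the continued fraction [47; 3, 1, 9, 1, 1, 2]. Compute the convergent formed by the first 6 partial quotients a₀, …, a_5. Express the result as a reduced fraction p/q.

Starting at the tail and folding back:
Start with 1.
1 + 1/(1/1) = 1 + 1/1 = 2/1
9 + 1/(2/1) = 9 + 1/2 = 19/2
1 + 1/(19/2) = 1 + 2/19 = 21/19
3 + 1/(21/19) = 3 + 19/21 = 82/21
47 + 1/(82/21) = 47 + 21/82 = 3875/82

3875/82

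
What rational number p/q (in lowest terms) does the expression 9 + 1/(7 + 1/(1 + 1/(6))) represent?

502/55

a_0 = 9: 9/1
a_1 = 7: 64/7
a_2 = 1: 73/8
a_3 = 6: 502/55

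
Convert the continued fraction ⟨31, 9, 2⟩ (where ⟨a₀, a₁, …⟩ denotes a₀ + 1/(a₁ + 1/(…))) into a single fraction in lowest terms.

591/19

Start with 2.
9 + 1/(2/1) = 9 + 1/2 = 19/2
31 + 1/(19/2) = 31 + 2/19 = 591/19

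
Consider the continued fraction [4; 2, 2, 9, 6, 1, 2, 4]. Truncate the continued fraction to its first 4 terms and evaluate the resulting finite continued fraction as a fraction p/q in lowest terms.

a_0 = 4: 4/1
a_1 = 2: 9/2
a_2 = 2: 22/5
a_3 = 9: 207/47

207/47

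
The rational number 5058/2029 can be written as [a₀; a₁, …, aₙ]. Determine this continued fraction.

[2; 2, 34, 2, 14]

Apply division with remainder until the remainder is 0:
5058 ÷ 2029 → quotient 2, remainder 1000
2029 ÷ 1000 → quotient 2, remainder 29
1000 ÷ 29 → quotient 34, remainder 14
29 ÷ 14 → quotient 2, remainder 1
14 ÷ 1 → quotient 14, remainder 0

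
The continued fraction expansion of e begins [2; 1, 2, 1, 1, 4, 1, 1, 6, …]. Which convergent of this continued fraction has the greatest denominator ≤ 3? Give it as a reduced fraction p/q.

8/3

a_0 = 2: 2/1  (≤ bound)
a_1 = 1: 3/1  (≤ bound)
a_2 = 2: 8/3  (≤ bound)
a_3 = 1: 11/4  (> 3, stop)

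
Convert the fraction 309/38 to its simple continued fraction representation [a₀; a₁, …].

Repeatedly divide and take the remainder:
309 ÷ 38 → quotient 8, remainder 5
38 ÷ 5 → quotient 7, remainder 3
5 ÷ 3 → quotient 1, remainder 2
3 ÷ 2 → quotient 1, remainder 1
2 ÷ 1 → quotient 2, remainder 0

[8; 7, 1, 1, 2]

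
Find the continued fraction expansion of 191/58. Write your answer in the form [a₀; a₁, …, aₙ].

[3; 3, 2, 2, 3]

Apply division with remainder until the remainder is 0:
191 ÷ 58 → quotient 3, remainder 17
58 ÷ 17 → quotient 3, remainder 7
17 ÷ 7 → quotient 2, remainder 3
7 ÷ 3 → quotient 2, remainder 1
3 ÷ 1 → quotient 3, remainder 0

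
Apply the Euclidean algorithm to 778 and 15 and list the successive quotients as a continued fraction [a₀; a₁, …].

778 = 51·15 + 13, so a_0 = 51
15 = 1·13 + 2, so a_1 = 1
13 = 6·2 + 1, so a_2 = 6
2 = 2·1 + 0, so a_3 = 2

[51; 1, 6, 2]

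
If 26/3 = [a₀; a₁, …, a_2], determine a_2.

⌊26/3⌋ = 8, remainder 2
⌊3/2⌋ = 1, remainder 1
⌊2/1⌋ = 2, remainder 0

2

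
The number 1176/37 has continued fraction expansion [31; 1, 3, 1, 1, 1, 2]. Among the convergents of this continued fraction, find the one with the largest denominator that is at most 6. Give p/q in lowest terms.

List convergents until the denominator exceeds the bound:
a_0 = 31: 31/1  (≤ bound)
a_1 = 1: 32/1  (≤ bound)
a_2 = 3: 127/4  (≤ bound)
a_3 = 1: 159/5  (≤ bound)
a_4 = 1: 286/9  (> 6, stop)

159/5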